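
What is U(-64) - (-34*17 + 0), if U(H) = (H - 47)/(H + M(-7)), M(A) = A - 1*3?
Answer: 1159/2 ≈ 579.50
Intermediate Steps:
M(A) = -3 + A (M(A) = A - 3 = -3 + A)
U(H) = (-47 + H)/(-10 + H) (U(H) = (H - 47)/(H + (-3 - 7)) = (-47 + H)/(H - 10) = (-47 + H)/(-10 + H))
U(-64) - (-34*17 + 0) = (-47 - 64)/(-10 - 64) - (-34*17 + 0) = -111/(-74) - (-578 + 0) = -1/74*(-111) - 1*(-578) = 3/2 + 578 = 1159/2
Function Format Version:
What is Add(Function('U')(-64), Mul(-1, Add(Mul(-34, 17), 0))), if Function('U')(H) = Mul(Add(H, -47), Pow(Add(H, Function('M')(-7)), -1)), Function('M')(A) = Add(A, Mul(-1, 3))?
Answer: Rational(1159, 2) ≈ 579.50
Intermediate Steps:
Function('M')(A) = Add(-3, A) (Function('M')(A) = Add(A, -3) = Add(-3, A))
Function('U')(H) = Mul(Pow(Add(-10, H), -1), Add(-47, H)) (Function('U')(H) = Mul(Add(H, -47), Pow(Add(H, Add(-3, -7)), -1)) = Mul(Add(-47, H), Pow(Add(H, -10), -1)) = Mul(Add(-47, H), Pow(Add(-10, H), -1)) = Mul(Pow(Add(-10, H), -1), Add(-47, H)))
Add(Function('U')(-64), Mul(-1, Add(Mul(-34, 17), 0))) = Add(Mul(Pow(Add(-10, -64), -1), Add(-47, -64)), Mul(-1, Add(Mul(-34, 17), 0))) = Add(Mul(Pow(-74, -1), -111), Mul(-1, Add(-578, 0))) = Add(Mul(Rational(-1, 74), -111), Mul(-1, -578)) = Add(Rational(3, 2), 578) = Rational(1159, 2)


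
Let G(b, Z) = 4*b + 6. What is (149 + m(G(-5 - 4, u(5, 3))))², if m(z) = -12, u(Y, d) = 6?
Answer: 18769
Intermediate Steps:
G(b, Z) = 6 + 4*b
(149 + m(G(-5 - 4, u(5, 3))))² = (149 - 12)² = 137² = 18769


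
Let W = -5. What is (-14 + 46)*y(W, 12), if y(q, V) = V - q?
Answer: 544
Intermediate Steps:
(-14 + 46)*y(W, 12) = (-14 + 46)*(12 - 1*(-5)) = 32*(12 + 5) = 32*17 = 544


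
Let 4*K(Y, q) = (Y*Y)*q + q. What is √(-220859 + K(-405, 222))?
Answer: 2*√2220646 ≈ 2980.4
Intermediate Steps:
K(Y, q) = q/4 + q*Y²/4 (K(Y, q) = ((Y*Y)*q + q)/4 = (Y²*q + q)/4 = (q*Y² + q)/4 = (q + q*Y²)/4 = q/4 + q*Y²/4)
√(-220859 + K(-405, 222)) = √(-220859 + (¼)*222*(1 + (-405)²)) = √(-220859 + (¼)*222*(1 + 164025)) = √(-220859 + (¼)*222*164026) = √(-220859 + 9103443) = √8882584 = 2*√2220646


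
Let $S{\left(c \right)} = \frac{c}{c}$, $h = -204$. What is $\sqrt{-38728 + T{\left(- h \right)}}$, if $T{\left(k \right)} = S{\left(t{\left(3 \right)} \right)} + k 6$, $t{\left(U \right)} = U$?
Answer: $9 i \sqrt{463} \approx 193.66 i$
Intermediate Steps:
$S{\left(c \right)} = 1$
$T{\left(k \right)} = 1 + 6 k$ ($T{\left(k \right)} = 1 + k 6 = 1 + 6 k$)
$\sqrt{-38728 + T{\left(- h \right)}} = \sqrt{-38728 + \left(1 + 6 \left(\left(-1\right) \left(-204\right)\right)\right)} = \sqrt{-38728 + \left(1 + 6 \cdot 204\right)} = \sqrt{-38728 + \left(1 + 1224\right)} = \sqrt{-38728 + 1225} = \sqrt{-37503} = 9 i \sqrt{463}$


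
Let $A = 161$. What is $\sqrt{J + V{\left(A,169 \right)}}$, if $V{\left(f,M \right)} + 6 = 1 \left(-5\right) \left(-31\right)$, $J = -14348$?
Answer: $i \sqrt{14199} \approx 119.16 i$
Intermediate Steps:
$V{\left(f,M \right)} = 149$ ($V{\left(f,M \right)} = -6 + 1 \left(-5\right) \left(-31\right) = -6 - -155 = -6 + 155 = 149$)
$\sqrt{J + V{\left(A,169 \right)}} = \sqrt{-14348 + 149} = \sqrt{-14199} = i \sqrt{14199}$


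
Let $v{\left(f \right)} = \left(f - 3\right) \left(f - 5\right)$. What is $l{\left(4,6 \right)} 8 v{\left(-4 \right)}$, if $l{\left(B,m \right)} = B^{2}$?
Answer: $8064$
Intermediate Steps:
$v{\left(f \right)} = \left(-5 + f\right) \left(-3 + f\right)$ ($v{\left(f \right)} = \left(-3 + f\right) \left(-5 + f\right) = \left(-5 + f\right) \left(-3 + f\right)$)
$l{\left(4,6 \right)} 8 v{\left(-4 \right)} = 4^{2} \cdot 8 \left(15 + \left(-4\right)^{2} - -32\right) = 16 \cdot 8 \left(15 + 16 + 32\right) = 128 \cdot 63 = 8064$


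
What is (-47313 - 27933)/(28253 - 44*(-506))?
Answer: -25082/16839 ≈ -1.4895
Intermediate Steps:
(-47313 - 27933)/(28253 - 44*(-506)) = -75246/(28253 + 22264) = -75246/50517 = -75246*1/50517 = -25082/16839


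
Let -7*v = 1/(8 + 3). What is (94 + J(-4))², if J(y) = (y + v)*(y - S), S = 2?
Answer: 82664464/5929 ≈ 13942.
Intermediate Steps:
v = -1/77 (v = -1/(7*(8 + 3)) = -⅐/11 = -⅐*1/11 = -1/77 ≈ -0.012987)
J(y) = (-2 + y)*(-1/77 + y) (J(y) = (y - 1/77)*(y - 1*2) = (-1/77 + y)*(y - 2) = (-1/77 + y)*(-2 + y) = (-2 + y)*(-1/77 + y))
(94 + J(-4))² = (94 + (2/77 + (-4)² - 155/77*(-4)))² = (94 + (2/77 + 16 + 620/77))² = (94 + 1854/77)² = (9092/77)² = 82664464/5929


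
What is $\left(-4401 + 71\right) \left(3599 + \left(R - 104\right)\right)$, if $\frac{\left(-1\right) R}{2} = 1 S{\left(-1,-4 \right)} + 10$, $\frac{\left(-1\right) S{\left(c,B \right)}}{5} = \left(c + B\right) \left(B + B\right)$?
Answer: $-16778750$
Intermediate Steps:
$S{\left(c,B \right)} = - 10 B \left(B + c\right)$ ($S{\left(c,B \right)} = - 5 \left(c + B\right) \left(B + B\right) = - 5 \left(B + c\right) 2 B = - 5 \cdot 2 B \left(B + c\right) = - 10 B \left(B + c\right)$)
$R = 380$ ($R = - 2 \left(1 \left(\left(-10\right) \left(-4\right) \left(-4 - 1\right)\right) + 10\right) = - 2 \left(1 \left(\left(-10\right) \left(-4\right) \left(-5\right)\right) + 10\right) = - 2 \left(1 \left(-200\right) + 10\right) = - 2 \left(-200 + 10\right) = \left(-2\right) \left(-190\right) = 380$)
$\left(-4401 + 71\right) \left(3599 + \left(R - 104\right)\right) = \left(-4401 + 71\right) \left(3599 + \left(380 - 104\right)\right) = - 4330 \left(3599 + 276\right) = \left(-4330\right) 3875 = -16778750$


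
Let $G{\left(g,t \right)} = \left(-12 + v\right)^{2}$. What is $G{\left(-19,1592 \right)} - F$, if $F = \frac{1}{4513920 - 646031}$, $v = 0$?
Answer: $\frac{556976015}{3867889} \approx 144.0$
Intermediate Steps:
$G{\left(g,t \right)} = 144$ ($G{\left(g,t \right)} = \left(-12 + 0\right)^{2} = \left(-12\right)^{2} = 144$)
$F = \frac{1}{3867889} \approx 2.5854 \cdot 10^{-7}$
$G{\left(-19,1592 \right)} - F = 144 - \frac{1}{3867889} = \frac{556976015}{3867889}$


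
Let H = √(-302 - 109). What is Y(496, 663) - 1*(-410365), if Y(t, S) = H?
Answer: 410365 + I*√411 ≈ 4.1037e+5 + 20.273*I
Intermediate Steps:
H = I*√411 (H = √(-411) = I*√411 ≈ 20.273*I)
Y(t, S) = I*√411
Y(496, 663) - 1*(-410365) = I*√411 - 1*(-410365) = I*√411 + 410365 = 410365 + I*√411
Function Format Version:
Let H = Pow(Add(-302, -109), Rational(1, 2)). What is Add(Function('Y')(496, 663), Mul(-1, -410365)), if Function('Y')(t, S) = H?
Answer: Add(410365, Mul(I, Pow(411, Rational(1, 2)))) ≈ Add(4.1037e+5, Mul(20.273, I))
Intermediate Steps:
H = Mul(I, Pow(411, Rational(1, 2))) (H = Pow(-411, Rational(1, 2)) = Mul(I, Pow(411, Rational(1, 2))) ≈ Mul(20.273, I))
Function('Y')(t, S) = Mul(I, Pow(411, Rational(1, 2)))
Add(Function('Y')(496, 663), Mul(-1, -410365)) = Add(Mul(I, Pow(411, Rational(1, 2))), Mul(-1, -410365)) = Add(Mul(I, Pow(411, Rational(1, 2))), 410365) = Add(410365, Mul(I, Pow(411, Rational(1, 2))))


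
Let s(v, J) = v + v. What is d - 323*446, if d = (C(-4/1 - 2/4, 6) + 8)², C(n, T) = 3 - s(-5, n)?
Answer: -143617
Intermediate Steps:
s(v, J) = 2*v
C(n, T) = 13 (C(n, T) = 3 - 2*(-5) = 3 - 1*(-10) = 3 + 10 = 13)
d = 441 (d = (13 + 8)² = 21² = 441)
d - 323*446 = 441 - 323*446 = 441 - 144058 = -143617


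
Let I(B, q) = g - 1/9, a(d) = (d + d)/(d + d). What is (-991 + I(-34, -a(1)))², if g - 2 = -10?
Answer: 80856064/81 ≈ 9.9822e+5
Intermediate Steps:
a(d) = 1 (a(d) = (2*d)/((2*d)) = (2*d)*(1/(2*d)) = 1)
g = -8 (g = 2 - 10 = -8)
I(B, q) = -73/9 (I(B, q) = -8 - 1/9 = -8 - 1*⅑ = -8 - ⅑ = -73/9)
(-991 + I(-34, -a(1)))² = (-991 - 73/9)² = (-8992/9)² = 80856064/81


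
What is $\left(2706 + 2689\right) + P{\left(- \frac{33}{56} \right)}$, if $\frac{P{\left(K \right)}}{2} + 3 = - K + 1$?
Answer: $\frac{150981}{28} \approx 5392.2$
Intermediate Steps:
$P{\left(K \right)} = -4 - 2 K$ ($P{\left(K \right)} = -6 + 2 \left(- K + 1\right) = -6 + 2 \left(1 - K\right) = -6 - \left(-2 + 2 K\right) = -4 - 2 K$)
$\left(2706 + 2689\right) + P{\left(- \frac{33}{56} \right)} = \left(2706 + 2689\right) - \left(4 + 2 \left(- \frac{33}{56}\right)\right) = 5395 - \left(4 + 2 \left(\left(-33\right) \frac{1}{56}\right)\right) = 5395 - \frac{79}{28} = \frac{150981}{28}$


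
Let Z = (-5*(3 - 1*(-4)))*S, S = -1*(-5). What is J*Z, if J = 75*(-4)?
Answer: 52500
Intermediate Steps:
S = 5
J = -300
Z = -175 (Z = -5*(3 - 1*(-4))*5 = -5*(3 + 4)*5 = -5*7*5 = -35*5 = -175)
J*Z = -300*(-175) = 52500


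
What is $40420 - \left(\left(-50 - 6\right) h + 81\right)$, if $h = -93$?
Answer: $35131$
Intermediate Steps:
$40420 - \left(\left(-50 - 6\right) h + 81\right) = 40420 - \left(\left(-50 - 6\right) \left(-93\right) + 81\right) = 40420 - \left(\left(-56\right) \left(-93\right) + 81\right) = 40420 - \left(5208 + 81\right) = 40420 - 5289 = 35131$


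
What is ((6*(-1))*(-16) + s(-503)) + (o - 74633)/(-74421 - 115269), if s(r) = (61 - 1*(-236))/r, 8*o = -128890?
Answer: 36596228591/381656280 ≈ 95.888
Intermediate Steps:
o = -64445/4 (o = (1/8)*(-128890) = -64445/4 ≈ -16111.)
s(r) = 297/r (s(r) = (61 + 236)/r = 297/r)
((6*(-1))*(-16) + s(-503)) + (o - 74633)/(-74421 - 115269) = ((6*(-1))*(-16) + 297/(-503)) + (-64445/4 - 74633)/(-74421 - 115269) = (-6*(-16) + 297*(-1/503)) - 362977/4/(-189690) = (96 - 297/503) - 362977/4*(-1/189690) = 47991/503 + 362977/758760 = 36596228591/381656280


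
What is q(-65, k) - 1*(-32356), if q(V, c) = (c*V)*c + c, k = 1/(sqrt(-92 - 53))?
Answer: 938337/29 - I*sqrt(145)/145 ≈ 32356.0 - 0.083045*I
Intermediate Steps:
k = -I*sqrt(145)/145 (k = 1/(sqrt(-145)) = 1/(I*sqrt(145)) = -I*sqrt(145)/145 ≈ -0.083045*I)
q(V, c) = c + V*c**2 (q(V, c) = (V*c)*c + c = V*c**2 + c = c + V*c**2)
q(-65, k) - 1*(-32356) = (-I*sqrt(145)/145)*(1 - (-13)*I*sqrt(145)/29) - 1*(-32356) = (-I*sqrt(145)/145)*(1 + 13*I*sqrt(145)/29) + 32356 = -I*sqrt(145)*(1 + 13*I*sqrt(145)/29)/145 + 32356 = 32356 - I*sqrt(145)*(1 + 13*I*sqrt(145)/29)/145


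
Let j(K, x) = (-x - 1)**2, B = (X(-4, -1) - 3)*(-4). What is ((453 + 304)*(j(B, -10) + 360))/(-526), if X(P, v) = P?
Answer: -333837/526 ≈ -634.67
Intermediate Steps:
B = 28 (B = (-4 - 3)*(-4) = -7*(-4) = 28)
j(K, x) = (-1 - x)**2
((453 + 304)*(j(B, -10) + 360))/(-526) = ((453 + 304)*((1 - 10)**2 + 360))/(-526) = (757*((-9)**2 + 360))*(-1/526) = (757*(81 + 360))*(-1/526) = (757*441)*(-1/526) = 333837*(-1/526) = -333837/526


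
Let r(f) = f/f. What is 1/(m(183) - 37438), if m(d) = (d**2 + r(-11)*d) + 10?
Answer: -1/3756 ≈ -0.00026624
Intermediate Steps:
r(f) = 1
m(d) = 10 + d + d**2 (m(d) = (d**2 + 1*d) + 10 = (d**2 + d) + 10 = (d + d**2) + 10 = 10 + d + d**2)
1/(m(183) - 37438) = 1/((10 + 183 + 183**2) - 37438) = 1/((10 + 183 + 33489) - 37438) = 1/(33682 - 37438) = 1/(-3756) = -1/3756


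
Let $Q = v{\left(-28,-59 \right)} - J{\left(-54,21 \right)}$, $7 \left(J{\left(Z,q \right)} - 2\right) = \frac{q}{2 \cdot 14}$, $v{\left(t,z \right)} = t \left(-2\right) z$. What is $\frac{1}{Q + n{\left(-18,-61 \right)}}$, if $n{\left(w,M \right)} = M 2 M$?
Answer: $\frac{28}{115805} \approx 0.00024179$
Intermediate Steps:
$v{\left(t,z \right)} = - 2 t z$
$J{\left(Z,q \right)} = 2 + \frac{q}{196}$ ($J{\left(Z,q \right)} = 2 + \frac{q \frac{1}{2 \cdot 14}}{7} = 2 + \frac{q \frac{1}{28}}{7} = 2 + \frac{\frac{1}{28} q}{7} = 2 + \frac{q}{196}$)
$n{\left(w,M \right)} = 2 M^{2}$ ($n{\left(w,M \right)} = 2 M M = 2 M^{2}$)
$Q = - \frac{92571}{28}$ ($Q = \left(-2\right) \left(-28\right) \left(-59\right) - \left(2 + \frac{1}{196} \cdot 21\right) = -3304 - \left(2 + \frac{3}{28}\right) = -3304 - \frac{59}{28} = - \frac{92571}{28} \approx -3306.1$)
$\frac{1}{Q + n{\left(-18,-61 \right)}} = \frac{1}{- \frac{92571}{28} + 2 \left(-61\right)^{2}} = \frac{1}{- \frac{92571}{28} + 2 \cdot 3721} = \frac{1}{- \frac{92571}{28} + 7442} = \frac{1}{\frac{115805}{28}} = \frac{28}{115805}$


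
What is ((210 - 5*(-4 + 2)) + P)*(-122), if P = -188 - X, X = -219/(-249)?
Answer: -315126/83 ≈ -3796.7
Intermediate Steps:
X = 73/83 (X = -219*(-1/249) = 73/83 ≈ 0.87952)
P = -15677/83 (P = -188 - 1*73/83 = -188 - 73/83 = -15677/83 ≈ -188.88)
((210 - 5*(-4 + 2)) + P)*(-122) = ((210 - 5*(-4 + 2)) - 15677/83)*(-122) = ((210 - 5*(-2)) - 15677/83)*(-122) = ((210 - 1*(-10)) - 15677/83)*(-122) = ((210 + 10) - 15677/83)*(-122) = (220 - 15677/83)*(-122) = (2583/83)*(-122) = -315126/83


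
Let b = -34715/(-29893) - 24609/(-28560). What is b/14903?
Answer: 575699079/4241116008080 ≈ 0.00013574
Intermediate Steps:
b = 575699079/284581360 (b = -34715*(-1/29893) - 24609*(-1/28560) = 34715/29893 + 8203/9520 = 575699079/284581360 ≈ 2.0230)
b/14903 = (575699079/284581360)/14903 = (575699079/284581360)*(1/14903) = 575699079/4241116008080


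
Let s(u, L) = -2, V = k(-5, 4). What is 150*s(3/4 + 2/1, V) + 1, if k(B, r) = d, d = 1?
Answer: -299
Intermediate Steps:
k(B, r) = 1
V = 1
150*s(3/4 + 2/1, V) + 1 = 150*(-2) + 1 = -300 + 1 = -299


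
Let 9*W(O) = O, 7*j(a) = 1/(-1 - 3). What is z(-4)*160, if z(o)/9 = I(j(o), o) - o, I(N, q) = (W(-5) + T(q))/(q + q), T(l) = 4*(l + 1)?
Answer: 8020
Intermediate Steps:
j(a) = -1/28 (j(a) = 1/(7*(-1 - 3)) = (⅐)/(-4) = (⅐)*(-¼) = -1/28)
T(l) = 4 + 4*l (T(l) = 4*(1 + l) = 4 + 4*l)
W(O) = O/9
I(N, q) = (31/9 + 4*q)/(2*q) (I(N, q) = ((⅑)*(-5) + (4 + 4*q))/(q + q) = (-5/9 + (4 + 4*q))/((2*q)) = (31/9 + 4*q)*(1/(2*q)) = (31/9 + 4*q)/(2*q))
z(o) = 18 - 9*o + 31/(2*o) (z(o) = 9*((2 + 31/(18*o)) - o) = 9*(2 - o + 31/(18*o)) = 18 - 9*o + 31/(2*o))
z(-4)*160 = (18 - 9*(-4) + (31/2)/(-4))*160 = (18 + 36 + (31/2)*(-¼))*160 = (18 + 36 - 31/8)*160 = (401/8)*160 = 8020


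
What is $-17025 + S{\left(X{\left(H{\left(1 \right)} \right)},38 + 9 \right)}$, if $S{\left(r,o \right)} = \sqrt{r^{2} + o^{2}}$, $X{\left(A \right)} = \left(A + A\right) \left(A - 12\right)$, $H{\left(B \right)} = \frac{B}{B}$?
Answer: $-17025 + \sqrt{2693} \approx -16973.0$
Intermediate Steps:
$H{\left(B \right)} = 1$
$X{\left(A \right)} = 2 A \left(-12 + A\right)$
$S{\left(r,o \right)} = \sqrt{o^{2} + r^{2}}$
$-17025 + S{\left(X{\left(H{\left(1 \right)} \right)},38 + 9 \right)} = -17025 + \sqrt{\left(38 + 9\right)^{2} + \left(2 \cdot 1 \left(-12 + 1\right)\right)^{2}} = -17025 + \sqrt{47^{2} + \left(2 \cdot 1 \left(-11\right)\right)^{2}} = -17025 + \sqrt{2209 + \left(-22\right)^{2}} = -17025 + \sqrt{2209 + 484} = -17025 + \sqrt{2693}$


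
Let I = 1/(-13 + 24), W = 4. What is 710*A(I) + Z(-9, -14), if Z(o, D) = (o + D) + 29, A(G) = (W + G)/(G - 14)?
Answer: -3448/17 ≈ -202.82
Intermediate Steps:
I = 1/11 ≈ 0.090909
A(G) = (4 + G)/(-14 + G) (A(G) = (4 + G)/(G - 14) = (4 + G)/(-14 + G))
Z(o, D) = 29 + D + o (Z(o, D) = (D + o) + 29 = 29 + D + o)
710*A(I) + Z(-9, -14) = 710*((4 + 1/11)/(-14 + 1/11)) + (29 - 14 - 9) = 710*((45/11)/(-153/11)) + 6 = 710*(-11/153*45/11) + 6 = 710*(-5/17) + 6 = -3550/17 + 6 = -3448/17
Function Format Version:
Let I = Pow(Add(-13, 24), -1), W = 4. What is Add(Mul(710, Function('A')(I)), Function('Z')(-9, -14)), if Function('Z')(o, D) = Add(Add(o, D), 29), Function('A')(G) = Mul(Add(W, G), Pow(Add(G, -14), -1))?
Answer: Rational(-3448, 17) ≈ -202.82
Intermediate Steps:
I = Rational(1, 11) (I = Pow(11, -1) = Rational(1, 11) ≈ 0.090909)
Function('A')(G) = Mul(Pow(Add(-14, G), -1), Add(4, G)) (Function('A')(G) = Mul(Add(4, G), Pow(Add(G, -14), -1)) = Mul(Add(4, G), Pow(Add(-14, G), -1)) = Mul(Pow(Add(-14, G), -1), Add(4, G)))
Function('Z')(o, D) = Add(29, D, o) (Function('Z')(o, D) = Add(Add(D, o), 29) = Add(29, D, o))
Add(Mul(710, Function('A')(I)), Function('Z')(-9, -14)) = Add(Mul(710, Mul(Pow(Add(-14, Rational(1, 11)), -1), Add(4, Rational(1, 11)))), Add(29, -14, -9)) = Add(Mul(710, Mul(Pow(Rational(-153, 11), -1), Rational(45, 11))), 6) = Add(Mul(710, Mul(Rational(-11, 153), Rational(45, 11))), 6) = Add(Mul(710, Rational(-5, 17)), 6) = Add(Rational(-3550, 17), 6) = Rational(-3448, 17)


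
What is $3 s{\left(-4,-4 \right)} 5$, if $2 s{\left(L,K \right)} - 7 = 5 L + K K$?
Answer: $\frac{45}{2} \approx 22.5$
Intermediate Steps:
$s{\left(L,K \right)} = \frac{7}{2} + \frac{K^{2}}{2} + \frac{5 L}{2}$ ($s{\left(L,K \right)} = \frac{7}{2} + \frac{5 L + K K}{2} = \frac{7}{2} + \frac{5 L + K^{2}}{2} = \frac{7}{2} + \frac{K^{2} + 5 L}{2} = \frac{7}{2} + \left(\frac{K^{2}}{2} + \frac{5 L}{2}\right) = \frac{7}{2} + \frac{K^{2}}{2} + \frac{5 L}{2}$)
$3 s{\left(-4,-4 \right)} 5 = 3 \left(\frac{7}{2} + \frac{\left(-4\right)^{2}}{2} + \frac{5}{2} \left(-4\right)\right) 5 = 3 \left(\frac{7}{2} + \frac{1}{2} \cdot 16 - 10\right) 5 = 3 \left(\frac{7}{2} + 8 - 10\right) 5 = 3 \cdot \frac{3}{2} \cdot 5 = \frac{9}{2} \cdot 5 = \frac{45}{2}$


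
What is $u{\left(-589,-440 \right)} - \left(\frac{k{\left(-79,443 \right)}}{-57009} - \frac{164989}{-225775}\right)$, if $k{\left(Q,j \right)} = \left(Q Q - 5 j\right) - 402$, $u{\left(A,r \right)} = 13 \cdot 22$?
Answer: $\frac{111290228653}{390036575} \approx 285.33$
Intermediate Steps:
$u{\left(A,r \right)} = 286$
$k{\left(Q,j \right)} = -402 + Q^{2} - 5 j$ ($k{\left(Q,j \right)} = \left(Q^{2} - 5 j\right) - 402 = -402 + Q^{2} - 5 j$)
$u{\left(-589,-440 \right)} - \left(\frac{k{\left(-79,443 \right)}}{-57009} - \frac{164989}{-225775}\right) = 286 - \left(\frac{-402 + \left(-79\right)^{2} - 2215}{-57009} - \frac{164989}{-225775}\right) = 286 - \left(\left(-402 + 6241 - 2215\right) \left(- \frac{1}{57009}\right) - - \frac{14999}{20525}\right) = 286 - \left(3624 \left(- \frac{1}{57009}\right) + \frac{14999}{20525}\right) = 286 - \left(- \frac{1208}{19003} + \frac{14999}{20525}\right) = 286 - \frac{260231797}{390036575} = \frac{111290228653}{390036575}$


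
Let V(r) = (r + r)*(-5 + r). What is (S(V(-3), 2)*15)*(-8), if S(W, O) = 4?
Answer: -480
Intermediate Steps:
V(r) = 2*r*(-5 + r) (V(r) = (2*r)*(-5 + r) = 2*r*(-5 + r))
(S(V(-3), 2)*15)*(-8) = (4*15)*(-8) = 60*(-8) = -480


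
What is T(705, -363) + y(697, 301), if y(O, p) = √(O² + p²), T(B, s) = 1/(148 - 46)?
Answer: 1/102 + √576410 ≈ 759.23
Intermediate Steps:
T(B, s) = 1/102
T(705, -363) + y(697, 301) = 1/102 + √(697² + 301²) = 1/102 + √(485809 + 90601) = 1/102 + √576410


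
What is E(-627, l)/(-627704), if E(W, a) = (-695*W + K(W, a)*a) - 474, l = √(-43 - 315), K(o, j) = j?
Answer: -434933/627704 ≈ -0.69289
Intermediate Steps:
l = I*√358 (l = √(-358) = I*√358 ≈ 18.921*I)
E(W, a) = -474 + a² - 695*W (E(W, a) = (-695*W + a*a) - 474 = (-695*W + a²) - 474 = (a² - 695*W) - 474 = -474 + a² - 695*W)
E(-627, l)/(-627704) = (-474 + (I*√358)² - 695*(-627))/(-627704) = (-474 - 358 + 435765)*(-1/627704) = 434933*(-1/627704) = -434933/627704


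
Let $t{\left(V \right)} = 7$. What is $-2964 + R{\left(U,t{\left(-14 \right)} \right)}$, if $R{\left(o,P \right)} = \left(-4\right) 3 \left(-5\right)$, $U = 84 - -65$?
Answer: $-2904$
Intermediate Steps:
$U = 149$ ($U = 84 + 65 = 149$)
$R{\left(o,P \right)} = 60$ ($R{\left(o,P \right)} = \left(-12\right) \left(-5\right) = 60$)
$-2964 + R{\left(U,t{\left(-14 \right)} \right)} = -2964 + 60 = -2904$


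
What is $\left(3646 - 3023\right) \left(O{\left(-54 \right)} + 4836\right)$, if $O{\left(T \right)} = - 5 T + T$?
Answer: $3147396$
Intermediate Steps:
$O{\left(T \right)} = - 4 T$
$\left(3646 - 3023\right) \left(O{\left(-54 \right)} + 4836\right) = \left(3646 - 3023\right) \left(\left(-4\right) \left(-54\right) + 4836\right) = \left(3646 - 3023\right) \left(216 + 4836\right) = \left(3646 - 3023\right) 5052 = 623 \cdot 5052 = 3147396$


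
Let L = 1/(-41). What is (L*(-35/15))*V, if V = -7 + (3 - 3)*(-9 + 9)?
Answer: -49/123 ≈ -0.39837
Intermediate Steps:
L = -1/41 ≈ -0.024390
V = -7 (V = -7 + 0*0 = -7 + 0 = -7)
(L*(-35/15))*V = -(-35)/(41*15)*(-7) = -1/41*(-7/3)*(-7) = (7/123)*(-7) = -49/123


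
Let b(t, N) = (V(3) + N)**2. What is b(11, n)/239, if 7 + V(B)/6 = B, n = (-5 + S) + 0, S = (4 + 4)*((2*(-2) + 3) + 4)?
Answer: 25/239 ≈ 0.10460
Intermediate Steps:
S = 24 (S = 8*((-4 + 3) + 4) = 8*(-1 + 4) = 8*3 = 24)
n = 19 (n = (-5 + 24) + 0 = 19 + 0 = 19)
V(B) = -42 + 6*B
b(t, N) = (-24 + N)**2 (b(t, N) = ((-42 + 6*3) + N)**2 = ((-42 + 18) + N)**2 = (-24 + N)**2)
b(11, n)/239 = (-24 + 19)**2/239 = (-5)**2*(1/239) = 25*(1/239) = 25/239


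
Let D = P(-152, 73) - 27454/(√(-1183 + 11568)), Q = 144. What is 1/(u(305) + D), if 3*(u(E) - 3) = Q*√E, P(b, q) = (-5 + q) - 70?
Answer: 10385/(10385 - 27454*√10385 + 498480*√305) ≈ 0.0017548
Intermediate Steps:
P(b, q) = -75 + q
u(E) = 3 + 48*√E (u(E) = 3 + (144*√E)/3 = 3 + 48*√E)
D = -2 - 27454*√10385/10385 (D = (-75 + 73) - 27454/(√(-1183 + 11568)) = -2 - 27454/(√10385) = -2 - 27454*√10385/10385 ≈ -271.40)
1/(u(305) + D) = 1/((3 + 48*√305) + (-2 - 27454*√10385/10385)) = 1/(1 + 48*√305 - 27454*√10385/10385)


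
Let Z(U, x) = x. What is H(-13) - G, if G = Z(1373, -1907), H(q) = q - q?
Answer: 1907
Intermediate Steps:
H(q) = 0
G = -1907
H(-13) - G = 0 - 1*(-1907) = 0 + 1907 = 1907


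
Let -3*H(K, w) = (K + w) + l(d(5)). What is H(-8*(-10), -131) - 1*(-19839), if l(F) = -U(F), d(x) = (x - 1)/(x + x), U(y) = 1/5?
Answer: 297841/15 ≈ 19856.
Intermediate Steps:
U(y) = ⅕
d(x) = (-1 + x)/(2*x) (d(x) = (-1 + x)/((2*x)) = (-1 + x)*(1/(2*x)) = (-1 + x)/(2*x))
l(F) = -⅕ (l(F) = -1*⅕ = -⅕)
H(K, w) = 1/15 - K/3 - w/3 (H(K, w) = -((K + w) - ⅕)/3 = -(-⅕ + K + w)/3 = 1/15 - K/3 - w/3)
H(-8*(-10), -131) - 1*(-19839) = (1/15 - (-8)*(-10)/3 - ⅓*(-131)) - 1*(-19839) = (1/15 - ⅓*80 + 131/3) + 19839 = (1/15 - 80/3 + 131/3) + 19839 = 256/15 + 19839 = 297841/15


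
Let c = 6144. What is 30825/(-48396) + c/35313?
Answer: -87908689/189889772 ≈ -0.46295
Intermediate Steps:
30825/(-48396) + c/35313 = 30825/(-48396) + 6144/35313 = 30825*(-1/48396) + 6144*(1/35313) = -10275/16132 + 2048/11771 = -87908689/189889772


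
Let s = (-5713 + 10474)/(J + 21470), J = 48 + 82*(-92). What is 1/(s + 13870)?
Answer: 4658/64608047 ≈ 7.2096e-5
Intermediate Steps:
J = -7496 (J = 48 - 7544 = -7496)
s = 1587/4658 (s = (-5713 + 10474)/(-7496 + 21470) = 4761/13974 = 4761*(1/13974) = 1587/4658 ≈ 0.34070)
1/(s + 13870) = 1/(1587/4658 + 13870) = 1/(64608047/4658) = 4658/64608047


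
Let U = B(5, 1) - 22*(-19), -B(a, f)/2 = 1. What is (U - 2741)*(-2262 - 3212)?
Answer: 12727050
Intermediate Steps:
B(a, f) = -2 (B(a, f) = -2*1 = -2)
U = 416 (U = -2 - 22*(-19) = -2 + 418 = 416)
(U - 2741)*(-2262 - 3212) = (416 - 2741)*(-2262 - 3212) = -2325*(-5474) = 12727050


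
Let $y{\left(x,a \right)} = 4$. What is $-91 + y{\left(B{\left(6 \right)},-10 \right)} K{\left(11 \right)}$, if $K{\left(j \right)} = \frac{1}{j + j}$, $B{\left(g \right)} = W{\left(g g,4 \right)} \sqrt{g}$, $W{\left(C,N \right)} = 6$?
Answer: $- \frac{999}{11} \approx -90.818$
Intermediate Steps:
$B{\left(g \right)} = 6 \sqrt{g}$
$K{\left(j \right)} = \frac{1}{2 j}$
$-91 + y{\left(B{\left(6 \right)},-10 \right)} K{\left(11 \right)} = -91 + 4 \frac{1}{2 \cdot 11} = -91 + 4 \cdot \frac{1}{2} \cdot \frac{1}{11} = -91 + 4 \cdot \frac{1}{22} = -91 + \frac{2}{11} = - \frac{999}{11}$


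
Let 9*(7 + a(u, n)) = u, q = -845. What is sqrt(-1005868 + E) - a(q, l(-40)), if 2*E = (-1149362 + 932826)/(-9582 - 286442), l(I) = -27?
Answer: 908/9 + I*sqrt(5509024411874846)/74006 ≈ 100.89 + 1002.9*I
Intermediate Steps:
a(u, n) = -7 + u/9
E = 27067/74006 (E = ((-1149362 + 932826)/(-9582 - 286442))/2 = (-216536/(-296024))/2 = (-216536*(-1/296024))/2 = (1/2)*(27067/37003) = 27067/74006 ≈ 0.36574)
sqrt(-1005868 + E) - a(q, l(-40)) = sqrt(-1005868 + 27067/74006) - (-7 + (1/9)*(-845)) = sqrt(-74440240141/74006) - (-7 - 845/9) = I*sqrt(5509024411874846)/74006 - 1*(-908/9) = I*sqrt(5509024411874846)/74006 + 908/9 = 908/9 + I*sqrt(5509024411874846)/74006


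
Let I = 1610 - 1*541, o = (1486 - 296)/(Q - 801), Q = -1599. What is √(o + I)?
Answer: √3846615/60 ≈ 32.688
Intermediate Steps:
o = -119/240 (o = (1486 - 296)/(-1599 - 801) = 1190/(-2400) = 1190*(-1/2400) = -119/240 ≈ -0.49583)
I = 1069 (I = 1610 - 541 = 1069)
√(o + I) = √(-119/240 + 1069) = √(256441/240) = √3846615/60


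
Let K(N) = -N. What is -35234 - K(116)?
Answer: -35118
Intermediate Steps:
-35234 - K(116) = -35234 - (-1)*116 = -35234 - 1*(-116) = -35234 + 116 = -35118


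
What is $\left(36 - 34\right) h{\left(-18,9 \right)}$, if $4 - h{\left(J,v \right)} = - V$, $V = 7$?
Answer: $22$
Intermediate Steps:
$h{\left(J,v \right)} = 11$ ($h{\left(J,v \right)} = 4 - \left(-1\right) 7 = 4 - -7 = 4 + 7 = 11$)
$\left(36 - 34\right) h{\left(-18,9 \right)} = \left(36 - 34\right) 11 = 2 \cdot 11 = 22$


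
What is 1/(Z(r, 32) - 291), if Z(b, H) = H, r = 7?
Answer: -1/259 ≈ -0.0038610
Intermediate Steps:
1/(Z(r, 32) - 291) = 1/(32 - 291) = 1/(-259) = -1/259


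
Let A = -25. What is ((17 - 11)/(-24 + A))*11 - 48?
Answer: -2418/49 ≈ -49.347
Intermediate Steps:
((17 - 11)/(-24 + A))*11 - 48 = ((17 - 11)/(-24 - 25))*11 - 48 = (6/(-49))*11 - 48 = (6*(-1/49))*11 - 48 = -6/49*11 - 48 = -66/49 - 48 = -2418/49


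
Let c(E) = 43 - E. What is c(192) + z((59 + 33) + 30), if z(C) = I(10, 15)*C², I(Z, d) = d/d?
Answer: 14735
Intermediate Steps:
I(Z, d) = 1
z(C) = C² (z(C) = 1*C² = C²)
c(192) + z((59 + 33) + 30) = (43 - 1*192) + ((59 + 33) + 30)² = (43 - 192) + (92 + 30)² = -149 + 122² = -149 + 14884 = 14735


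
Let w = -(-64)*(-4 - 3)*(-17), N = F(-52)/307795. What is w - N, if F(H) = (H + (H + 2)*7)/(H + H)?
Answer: 121896669239/16005340 ≈ 7616.0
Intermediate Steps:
F(H) = (14 + 8*H)/(2*H) (F(H) = (H + (2 + H)*7)/((2*H)) = (H + (14 + 7*H))*(1/(2*H)) = (14 + 8*H)*(1/(2*H)) = (14 + 8*H)/(2*H))
N = 201/16005340 (N = (4 + 7/(-52))/307795 = (4 + 7*(-1/52))*(1/307795) = (4 - 7/52)*(1/307795) = (201/52)*(1/307795) = 201/16005340 ≈ 1.2558e-5)
w = 7616 (w = -(-64)*(-7)*(-17) = -16*28*(-17) = -448*(-17) = 7616)
w - N = 7616 - 1*201/16005340 = 7616 - 201/16005340 = 121896669239/16005340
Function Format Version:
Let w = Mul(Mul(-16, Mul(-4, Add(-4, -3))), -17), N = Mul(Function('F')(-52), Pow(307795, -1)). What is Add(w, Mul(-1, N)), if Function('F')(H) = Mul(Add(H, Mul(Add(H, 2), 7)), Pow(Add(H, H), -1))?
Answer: Rational(121896669239, 16005340) ≈ 7616.0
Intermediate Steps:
Function('F')(H) = Mul(Rational(1, 2), Pow(H, -1), Add(14, Mul(8, H))) (Function('F')(H) = Mul(Add(H, Mul(Add(2, H), 7)), Pow(Mul(2, H), -1)) = Mul(Add(H, Add(14, Mul(7, H))), Mul(Rational(1, 2), Pow(H, -1))) = Mul(Add(14, Mul(8, H)), Mul(Rational(1, 2), Pow(H, -1))) = Mul(Rational(1, 2), Pow(H, -1), Add(14, Mul(8, H))))
N = Rational(201, 16005340) (N = Mul(Add(4, Mul(7, Pow(-52, -1))), Pow(307795, -1)) = Mul(Add(4, Mul(7, Rational(-1, 52))), Rational(1, 307795)) = Mul(Add(4, Rational(-7, 52)), Rational(1, 307795)) = Mul(Rational(201, 52), Rational(1, 307795)) = Rational(201, 16005340) ≈ 1.2558e-5)
w = 7616 (w = Mul(Mul(-16, Mul(-4, -7)), -17) = Mul(Mul(-16, 28), -17) = Mul(-448, -17) = 7616)
Add(w, Mul(-1, N)) = Add(7616, Mul(-1, Rational(201, 16005340))) = Add(7616, Rational(-201, 16005340)) = Rational(121896669239, 16005340)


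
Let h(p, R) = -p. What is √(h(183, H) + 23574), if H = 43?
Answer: 3*√2599 ≈ 152.94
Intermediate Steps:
√(h(183, H) + 23574) = √(-1*183 + 23574) = √(-183 + 23574) = √23391 = 3*√2599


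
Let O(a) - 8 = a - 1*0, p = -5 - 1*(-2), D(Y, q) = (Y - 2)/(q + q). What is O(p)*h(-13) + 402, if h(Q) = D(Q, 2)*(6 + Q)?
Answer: 2133/4 ≈ 533.25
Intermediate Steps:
D(Y, q) = (-2 + Y)/(2*q) (D(Y, q) = (-2 + Y)/((2*q)) = (-2 + Y)*(1/(2*q)) = (-2 + Y)/(2*q))
p = -3 (p = -5 + 2 = -3)
O(a) = 8 + a (O(a) = 8 + (a - 1*0) = 8 + (a + 0) = 8 + a)
h(Q) = (6 + Q)*(-1/2 + Q/4) (h(Q) = ((1/2)*(-2 + Q)/2)*(6 + Q) = ((1/2)*(1/2)*(-2 + Q))*(6 + Q) = (-1/2 + Q/4)*(6 + Q) = (6 + Q)*(-1/2 + Q/4))
O(p)*h(-13) + 402 = (8 - 3)*((-2 - 13)*(6 - 13)/4) + 402 = 5*((1/4)*(-15)*(-7)) + 402 = 5*(105/4) + 402 = 525/4 + 402 = 2133/4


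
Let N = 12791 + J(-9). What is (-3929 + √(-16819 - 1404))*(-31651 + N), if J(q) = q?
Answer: 74136301 - 18869*I*√18223 ≈ 7.4136e+7 - 2.5472e+6*I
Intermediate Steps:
N = 12782 (N = 12791 - 9 = 12782)
(-3929 + √(-16819 - 1404))*(-31651 + N) = (-3929 + √(-16819 - 1404))*(-31651 + 12782) = (-3929 + √(-18223))*(-18869) = (-3929 + I*√18223)*(-18869) = 74136301 - 18869*I*√18223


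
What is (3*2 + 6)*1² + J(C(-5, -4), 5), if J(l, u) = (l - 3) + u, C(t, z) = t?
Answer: 9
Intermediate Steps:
J(l, u) = -3 + l + u (J(l, u) = (-3 + l) + u = -3 + l + u)
(3*2 + 6)*1² + J(C(-5, -4), 5) = (3*2 + 6)*1² + (-3 - 5 + 5) = (6 + 6)*1 - 3 = 12*1 - 3 = 12 - 3 = 9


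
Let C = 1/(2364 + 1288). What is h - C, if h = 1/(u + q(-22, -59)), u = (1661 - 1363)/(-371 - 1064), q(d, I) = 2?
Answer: 327378/587059 ≈ 0.55766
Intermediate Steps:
C = 1/3652 ≈ 0.00027382
u = -298/1435 (u = 298/(-1435) = 298*(-1/1435) = -298/1435 ≈ -0.20767)
h = 1435/2572 (h = 1/(-298/1435 + 2) = 1/(2572/1435) = 1435/2572 ≈ 0.55793)
h - C = 1435/2572 - 1*1/3652 = 1435/2572 - 1/3652 = 327378/587059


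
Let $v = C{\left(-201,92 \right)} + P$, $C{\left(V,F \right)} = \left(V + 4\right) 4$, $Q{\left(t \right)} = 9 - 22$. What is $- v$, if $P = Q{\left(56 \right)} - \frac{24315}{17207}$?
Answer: $\frac{13807122}{17207} \approx 802.41$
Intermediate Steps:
$Q{\left(t \right)} = -13$
$P = - \frac{248006}{17207}$ ($P = -13 - \frac{24315}{17207} = - \frac{248006}{17207} \approx -14.413$)
$C{\left(V,F \right)} = 16 + 4 V$ ($C{\left(V,F \right)} = \left(4 + V\right) 4 = 16 + 4 V$)
$v = - \frac{13807122}{17207}$ ($v = \left(16 + 4 \left(-201\right)\right) - \frac{248006}{17207} = \left(16 - 804\right) - \frac{248006}{17207} = -788 - \frac{248006}{17207} = - \frac{13807122}{17207} \approx -802.41$)
$- v = \left(-1\right) \left(- \frac{13807122}{17207}\right) = \frac{13807122}{17207}$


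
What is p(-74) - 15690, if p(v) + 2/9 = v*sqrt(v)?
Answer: -141212/9 - 74*I*sqrt(74) ≈ -15690.0 - 636.57*I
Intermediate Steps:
p(v) = -2/9 + v**(3/2) (p(v) = -2/9 + v*sqrt(v) = -2/9 + v**(3/2))
p(-74) - 15690 = (-2/9 + (-74)**(3/2)) - 15690 = (-2/9 - 74*I*sqrt(74)) - 15690 = -141212/9 - 74*I*sqrt(74)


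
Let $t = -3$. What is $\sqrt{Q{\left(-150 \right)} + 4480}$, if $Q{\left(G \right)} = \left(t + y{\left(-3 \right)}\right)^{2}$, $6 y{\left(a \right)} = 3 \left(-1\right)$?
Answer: $\frac{\sqrt{17969}}{2} \approx 67.024$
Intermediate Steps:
$y{\left(a \right)} = - \frac{1}{2}$ ($y{\left(a \right)} = \frac{3 \left(-1\right)}{6} = \frac{1}{6} \left(-3\right) = - \frac{1}{2}$)
$Q{\left(G \right)} = \frac{49}{4}$ ($Q{\left(G \right)} = \left(-3 - \frac{1}{2}\right)^{2} = \left(- \frac{7}{2}\right)^{2} = \frac{49}{4}$)
$\sqrt{Q{\left(-150 \right)} + 4480} = \sqrt{\frac{49}{4} + 4480} = \sqrt{\frac{17969}{4}} = \frac{\sqrt{17969}}{2}$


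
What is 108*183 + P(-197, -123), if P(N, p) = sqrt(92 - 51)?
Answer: 19764 + sqrt(41) ≈ 19770.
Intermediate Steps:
P(N, p) = sqrt(41)
108*183 + P(-197, -123) = 108*183 + sqrt(41) = 19764 + sqrt(41)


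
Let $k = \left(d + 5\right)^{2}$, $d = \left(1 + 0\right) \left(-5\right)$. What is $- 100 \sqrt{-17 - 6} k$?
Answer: $0$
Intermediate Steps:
$d = -5$ ($d = 1 \left(-5\right) = -5$)
$k = 0$ ($k = \left(-5 + 5\right)^{2} = 0^{2} = 0$)
$- 100 \sqrt{-17 - 6} k = - 100 \sqrt{-17 - 6} \cdot 0 = - 100 \sqrt{-23} \cdot 0 = - 100 i \sqrt{23} \cdot 0 = 0$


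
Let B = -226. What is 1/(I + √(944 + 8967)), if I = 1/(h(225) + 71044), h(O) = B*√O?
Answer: -67654/45363278489275 + 4577063716*√9911/45363278489275 ≈ 0.010045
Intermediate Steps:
h(O) = -226*√O
I = 1/67654 (I = 1/(-226*√225 + 71044) = 1/(-226*15 + 71044) = 1/(-3390 + 71044) = 1/67654 ≈ 1.4781e-5)
1/(I + √(944 + 8967)) = 1/(1/67654 + √(944 + 8967)) = 1/(1/67654 + √9911)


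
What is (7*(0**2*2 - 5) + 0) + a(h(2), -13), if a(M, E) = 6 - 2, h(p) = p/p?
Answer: -31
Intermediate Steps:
h(p) = 1
a(M, E) = 4
(7*(0**2*2 - 5) + 0) + a(h(2), -13) = (7*(0**2*2 - 5) + 0) + 4 = (7*(0*2 - 5) + 0) + 4 = (7*(0 - 5) + 0) + 4 = (7*(-5) + 0) + 4 = (-35 + 0) + 4 = -35 + 4 = -31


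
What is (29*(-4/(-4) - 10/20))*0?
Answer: 0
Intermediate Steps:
(29*(-4/(-4) - 10/20))*0 = (29*(-4*(-1/4) - 10*1/20))*0 = (29*(1 - 1/2))*0 = (29*(1/2))*0 = (29/2)*0 = 0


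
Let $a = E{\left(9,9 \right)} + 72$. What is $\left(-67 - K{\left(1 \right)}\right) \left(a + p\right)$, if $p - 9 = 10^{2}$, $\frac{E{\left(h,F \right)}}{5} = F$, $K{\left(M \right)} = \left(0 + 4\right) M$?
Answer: $-16046$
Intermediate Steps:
$K{\left(M \right)} = 4 M$
$E{\left(h,F \right)} = 5 F$
$a = 117$ ($a = 5 \cdot 9 + 72 = 45 + 72 = 117$)
$p = 109$ ($p = 9 + 10^{2} = 9 + 100 = 109$)
$\left(-67 - K{\left(1 \right)}\right) \left(a + p\right) = \left(-67 - 4 \cdot 1\right) \left(117 + 109\right) = \left(-67 - 4\right) 226 = \left(-71\right) 226 = -16046$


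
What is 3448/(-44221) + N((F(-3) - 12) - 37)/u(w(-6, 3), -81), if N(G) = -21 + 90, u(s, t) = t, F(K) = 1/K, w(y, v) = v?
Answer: -1110179/1193967 ≈ -0.92982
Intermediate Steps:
N(G) = 69
3448/(-44221) + N((F(-3) - 12) - 37)/u(w(-6, 3), -81) = 3448/(-44221) + 69/(-81) = 3448*(-1/44221) + 69*(-1/81) = -3448/44221 - 23/27 = -1110179/1193967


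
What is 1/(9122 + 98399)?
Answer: 1/107521 ≈ 9.3005e-6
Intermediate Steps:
1/(9122 + 98399) = 1/107521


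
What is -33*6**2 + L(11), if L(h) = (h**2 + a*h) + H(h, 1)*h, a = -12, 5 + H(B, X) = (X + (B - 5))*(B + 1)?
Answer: -330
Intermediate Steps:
H(B, X) = -5 + (1 + B)*(-5 + B + X) (H(B, X) = -5 + (X + (B - 5))*(B + 1) = -5 + (X + (-5 + B))*(1 + B) = -5 + (-5 + B + X)*(1 + B) = -5 + (1 + B)*(-5 + B + X))
L(h) = h**2 - 12*h + h*(-9 + h**2 - 3*h) (L(h) = (h**2 - 12*h) + (-10 + 1 + h**2 - 4*h + h*1)*h = (h**2 - 12*h) + (-10 + 1 + h**2 - 4*h + h)*h = (h**2 - 12*h) + (-9 + h**2 - 3*h)*h = (h**2 - 12*h) + h*(-9 + h**2 - 3*h) = h**2 - 12*h + h*(-9 + h**2 - 3*h))
-33*6**2 + L(11) = -33*6**2 + 11*(-21 + 11**2 - 2*11) = -33*36 + 11*(-21 + 121 - 22) = -1188 + 11*78 = -1188 + 858 = -330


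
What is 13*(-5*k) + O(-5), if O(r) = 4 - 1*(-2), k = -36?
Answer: 2346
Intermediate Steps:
O(r) = 6 (O(r) = 4 + 2 = 6)
13*(-5*k) + O(-5) = 13*(-5*(-36)) + 6 = 13*180 + 6 = 2340 + 6 = 2346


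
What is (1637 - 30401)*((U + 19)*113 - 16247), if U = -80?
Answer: 665598960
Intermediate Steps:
(1637 - 30401)*((U + 19)*113 - 16247) = (1637 - 30401)*((-80 + 19)*113 - 16247) = -28764*(-61*113 - 16247) = -28764*(-6893 - 16247) = -28764*(-23140) = 665598960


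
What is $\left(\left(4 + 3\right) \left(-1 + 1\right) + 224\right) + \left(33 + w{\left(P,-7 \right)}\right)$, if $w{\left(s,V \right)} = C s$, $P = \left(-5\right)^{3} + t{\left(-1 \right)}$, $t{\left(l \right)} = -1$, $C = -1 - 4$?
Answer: $887$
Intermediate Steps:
$C = -5$
$P = -126$ ($P = \left(-5\right)^{3} - 1 = -125 - 1 = -126$)
$w{\left(s,V \right)} = - 5 s$
$\left(\left(4 + 3\right) \left(-1 + 1\right) + 224\right) + \left(33 + w{\left(P,-7 \right)}\right) = \left(\left(4 + 3\right) \left(-1 + 1\right) + 224\right) + \left(33 - -630\right) = \left(7 \cdot 0 + 224\right) + \left(33 + 630\right) = \left(0 + 224\right) + 663 = 224 + 663 = 887$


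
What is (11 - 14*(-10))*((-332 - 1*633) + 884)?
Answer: -12231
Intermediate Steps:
(11 - 14*(-10))*((-332 - 1*633) + 884) = (11 + 140)*((-332 - 633) + 884) = 151*(-965 + 884) = 151*(-81) = -12231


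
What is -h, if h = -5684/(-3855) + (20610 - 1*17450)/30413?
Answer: -185049292/117242115 ≈ -1.5784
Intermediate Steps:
h = 185049292/117242115 (h = -5684*(-1/3855) + (20610 - 17450)*(1/30413) = 5684/3855 + 3160*(1/30413) = 5684/3855 + 3160/30413 = 185049292/117242115 ≈ 1.5784)
-h = -1*185049292/117242115 = -185049292/117242115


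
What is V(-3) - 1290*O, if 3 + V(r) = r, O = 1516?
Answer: -1955646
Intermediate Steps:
V(r) = -3 + r
V(-3) - 1290*O = (-3 - 3) - 1290*1516 = -6 - 1955640 = -1955646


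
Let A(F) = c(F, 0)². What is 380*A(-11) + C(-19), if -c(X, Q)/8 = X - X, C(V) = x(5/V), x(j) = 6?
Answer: 6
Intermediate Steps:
C(V) = 6
c(X, Q) = 0 (c(X, Q) = -8*(X - X) = -8*0 = 0)
A(F) = 0 (A(F) = 0² = 0)
380*A(-11) + C(-19) = 380*0 + 6 = 0 + 6 = 6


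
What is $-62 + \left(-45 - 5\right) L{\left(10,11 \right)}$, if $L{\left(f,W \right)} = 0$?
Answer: $-62$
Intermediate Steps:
$-62 + \left(-45 - 5\right) L{\left(10,11 \right)} = -62 + \left(-45 - 5\right) 0 = -62 - 0 = -62 + 0 = -62$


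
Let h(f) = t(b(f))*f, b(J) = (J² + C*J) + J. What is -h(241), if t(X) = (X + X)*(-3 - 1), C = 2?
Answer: 113374112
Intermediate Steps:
b(J) = J² + 3*J (b(J) = (J² + 2*J) + J = J² + 3*J)
t(X) = -8*X (t(X) = (2*X)*(-4) = -8*X)
h(f) = -8*f²*(3 + f) (h(f) = (-8*f*(3 + f))*f = -8*f²*(3 + f))
-h(241) = -8*241²*(-3 - 1*241) = -8*58081*(-3 - 241) = -8*58081*(-244) = -1*(-113374112) = 113374112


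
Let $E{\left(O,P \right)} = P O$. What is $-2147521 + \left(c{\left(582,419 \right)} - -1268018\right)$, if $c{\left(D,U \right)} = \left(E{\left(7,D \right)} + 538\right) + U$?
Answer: $-874472$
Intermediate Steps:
$E{\left(O,P \right)} = O P$
$c{\left(D,U \right)} = 538 + U + 7 D$ ($c{\left(D,U \right)} = \left(7 D + 538\right) + U = \left(538 + 7 D\right) + U = 538 + U + 7 D$)
$-2147521 + \left(c{\left(582,419 \right)} - -1268018\right) = -2147521 + \left(\left(538 + 419 + 7 \cdot 582\right) - -1268018\right) = -2147521 + \left(\left(538 + 419 + 4074\right) + 1268018\right) = -2147521 + \left(5031 + 1268018\right) = -2147521 + 1273049 = -874472$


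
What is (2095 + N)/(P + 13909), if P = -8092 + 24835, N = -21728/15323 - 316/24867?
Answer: 113961064093/1668506768676 ≈ 0.068301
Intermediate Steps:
N = -77878892/54433863 (N = -21728*1/15323 - 316*1/24867 = -3104/2189 - 316/24867 = -77878892/54433863 ≈ -1.4307)
P = 16743
(2095 + N)/(P + 13909) = (2095 - 77878892/54433863)/(16743 + 13909) = (113961064093/54433863)/30652 = (113961064093/54433863)*(1/30652) = 113961064093/1668506768676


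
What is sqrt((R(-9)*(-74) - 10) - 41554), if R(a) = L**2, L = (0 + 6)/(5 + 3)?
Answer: I*sqrt(665690)/4 ≈ 203.97*I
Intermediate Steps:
L = 3/4 (L = 6/8 = 6*(1/8) = 3/4 ≈ 0.75000)
R(a) = 9/16 (R(a) = (3/4)**2 = 9/16)
sqrt((R(-9)*(-74) - 10) - 41554) = sqrt(((9/16)*(-74) - 10) - 41554) = sqrt((-333/8 - 10) - 41554) = sqrt(-413/8 - 41554) = sqrt(-332845/8) = I*sqrt(665690)/4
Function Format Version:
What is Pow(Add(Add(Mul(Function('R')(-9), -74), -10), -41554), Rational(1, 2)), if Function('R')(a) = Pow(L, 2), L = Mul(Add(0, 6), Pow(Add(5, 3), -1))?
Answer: Mul(Rational(1, 4), I, Pow(665690, Rational(1, 2))) ≈ Mul(203.97, I)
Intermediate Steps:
L = Rational(3, 4) (L = Mul(6, Pow(8, -1)) = Mul(6, Rational(1, 8)) = Rational(3, 4) ≈ 0.75000)
Function('R')(a) = Rational(9, 16) (Function('R')(a) = Pow(Rational(3, 4), 2) = Rational(9, 16))
Pow(Add(Add(Mul(Function('R')(-9), -74), -10), -41554), Rational(1, 2)) = Pow(Add(Add(Mul(Rational(9, 16), -74), -10), -41554), Rational(1, 2)) = Pow(Add(Add(Rational(-333, 8), -10), -41554), Rational(1, 2)) = Pow(Add(Rational(-413, 8), -41554), Rational(1, 2)) = Pow(Rational(-332845, 8), Rational(1, 2)) = Mul(Rational(1, 4), I, Pow(665690, Rational(1, 2)))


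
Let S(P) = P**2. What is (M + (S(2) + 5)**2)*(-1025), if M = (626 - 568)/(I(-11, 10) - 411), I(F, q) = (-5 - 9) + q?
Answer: -6879185/83 ≈ -82882.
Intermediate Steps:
I(F, q) = -14 + q
M = -58/415 (M = (626 - 568)/((-14 + 10) - 411) = 58/(-4 - 411) = 58/(-415) = 58*(-1/415) = -58/415 ≈ -0.13976)
(M + (S(2) + 5)**2)*(-1025) = (-58/415 + (2**2 + 5)**2)*(-1025) = (-58/415 + (4 + 5)**2)*(-1025) = (-58/415 + 9**2)*(-1025) = (-58/415 + 81)*(-1025) = (33557/415)*(-1025) = -6879185/83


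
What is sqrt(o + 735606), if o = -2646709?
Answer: I*sqrt(1911103) ≈ 1382.4*I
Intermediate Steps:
sqrt(o + 735606) = sqrt(-2646709 + 735606) = sqrt(-1911103) = I*sqrt(1911103)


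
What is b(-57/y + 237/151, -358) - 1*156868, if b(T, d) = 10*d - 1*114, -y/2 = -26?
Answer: -160562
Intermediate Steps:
y = 52 (y = -2*(-26) = 52)
b(T, d) = -114 + 10*d (b(T, d) = 10*d - 114 = -114 + 10*d)
b(-57/y + 237/151, -358) - 1*156868 = (-114 + 10*(-358)) - 1*156868 = (-114 - 3580) - 156868 = -3694 - 156868 = -160562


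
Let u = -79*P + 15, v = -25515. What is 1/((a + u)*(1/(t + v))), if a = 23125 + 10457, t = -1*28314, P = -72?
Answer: -5981/4365 ≈ -1.3702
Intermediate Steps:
t = -28314
a = 33582
u = 5703 (u = -79*(-72) + 15 = 5688 + 15 = 5703)
1/((a + u)*(1/(t + v))) = 1/((33582 + 5703)*(1/(-28314 - 25515))) = 1/(39285*(1/(-53829))) = 1/(39285*(-1/53829)) = (1/39285)*(-53829) = -5981/4365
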